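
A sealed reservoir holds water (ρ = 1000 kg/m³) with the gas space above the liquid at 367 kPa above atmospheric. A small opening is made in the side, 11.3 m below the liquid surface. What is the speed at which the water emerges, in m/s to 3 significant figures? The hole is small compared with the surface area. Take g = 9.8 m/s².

30.9 m/s

Take point 1 at the surface (v₁ ≈ 0) and point 2 at the hole (at atmospheric pressure). Bernoulli: P₁ + ρg h = P_atm + ½ρv₂².
With P₁ − P_atm = 367000 Pa, v₂ = √(2gh + 2ΔP/ρ) = √(2·9.8·11.3 + 2·367000/1000) = 30.9 m/s.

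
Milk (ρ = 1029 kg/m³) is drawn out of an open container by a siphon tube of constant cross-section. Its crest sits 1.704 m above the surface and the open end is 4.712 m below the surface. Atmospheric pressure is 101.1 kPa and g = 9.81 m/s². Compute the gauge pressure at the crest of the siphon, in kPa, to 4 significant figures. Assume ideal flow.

Bernoulli surface→outlet gives ½v² = g·h_out, so v = √(2·9.81·4.712) = 9.615 m/s.
With constant cross-section the crest speed equals v; applying Bernoulli from the surface up to the crest, P_top = P_atm − ½ρv² − ρg·h_top.
P_top = 101100 − ½·1029·9.615² − 1029·9.81·1.704 = 36330 Pa. So P_gauge = P_top − P_atm = -64770 Pa.

P_gauge ≈ -64.77 kPa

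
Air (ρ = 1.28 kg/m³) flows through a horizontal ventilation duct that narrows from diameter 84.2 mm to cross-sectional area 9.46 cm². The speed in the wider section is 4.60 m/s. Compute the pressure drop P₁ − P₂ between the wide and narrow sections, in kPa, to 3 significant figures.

ΔP ≈ 0.456 kPa

The volume flow rate is constant, so v₂ = (A₁/A₂)v₁ = (55.7/9.46)·4.60 = 27.1 m/s.
Along the horizontal streamline, P + ½ρv² is constant.
P₁ − P₂ = ½·1.28·(27.1² − 4.60²) = ½·1.28·712 = 456 Pa.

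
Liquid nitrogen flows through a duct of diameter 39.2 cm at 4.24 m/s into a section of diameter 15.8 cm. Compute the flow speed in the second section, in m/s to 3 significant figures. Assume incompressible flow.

By continuity, v₂ = v₁·A₁/A₂ = 4.24·(1210/196) = 26.1 m/s.

v₂ = 26.1 m/s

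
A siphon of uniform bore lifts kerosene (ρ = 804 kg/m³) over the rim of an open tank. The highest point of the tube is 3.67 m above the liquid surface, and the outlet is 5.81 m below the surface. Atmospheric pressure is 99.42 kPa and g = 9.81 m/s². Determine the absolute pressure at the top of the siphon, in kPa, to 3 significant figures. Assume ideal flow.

P_top ≈ 24.6 kPa

From the surface to the outlet (both open to atmosphere, surface at rest): v = √(2g·h_out) = √(2·9.81·5.81) = 10.7 m/s.
With constant cross-section the crest speed equals v; applying Bernoulli from the surface up to the crest, P_top = P_atm − ½ρv² − ρg·h_top.
P_top = 99420 − ½·804·10.7² − 804·9.81·3.67 = 24600 Pa.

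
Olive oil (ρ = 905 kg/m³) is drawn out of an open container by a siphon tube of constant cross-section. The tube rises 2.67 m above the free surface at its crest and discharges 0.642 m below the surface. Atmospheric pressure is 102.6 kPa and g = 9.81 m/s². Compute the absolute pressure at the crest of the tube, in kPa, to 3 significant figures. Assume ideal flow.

P_top ≈ 73.2 kPa

From the surface to the outlet (both open to atmosphere, surface at rest): v = √(2g·h_out) = √(2·9.81·0.642) = 3.55 m/s.
With constant cross-section the crest speed equals v; applying Bernoulli from the surface up to the crest, P_top = P_atm − ½ρv² − ρg·h_top.
P_top = 102600 − ½·905·3.55² − 905·9.81·2.67 = 73200 Pa.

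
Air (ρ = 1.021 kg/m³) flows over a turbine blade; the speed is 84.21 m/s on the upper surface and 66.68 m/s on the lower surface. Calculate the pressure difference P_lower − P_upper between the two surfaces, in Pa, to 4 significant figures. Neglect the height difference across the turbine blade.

Bernoulli (same height): P_lower − P_upper = ½ρ(v_upper² − v_lower²).
ΔP = ½·1.021·(84.21² − 66.68²) = 1350 Pa.

ΔP ≈ 1350 Pa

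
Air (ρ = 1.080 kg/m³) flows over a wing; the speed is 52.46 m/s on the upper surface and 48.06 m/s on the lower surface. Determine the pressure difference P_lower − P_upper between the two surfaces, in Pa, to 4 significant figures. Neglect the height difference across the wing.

The pressure is lower where the speed is higher: ΔP = ½ρ(v_up² − v_low²).
ΔP = ½·1.080·(52.46² − 48.06²) = 238.8 Pa.

ΔP ≈ 238.8 Pa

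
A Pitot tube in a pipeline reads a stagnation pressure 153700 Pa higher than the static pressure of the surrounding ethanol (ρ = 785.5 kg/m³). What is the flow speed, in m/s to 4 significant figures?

At the stagnation point the flow is brought to rest, so Bernoulli gives P_stag − P_static = ½ρv².
v = √(2ΔP/ρ) = √(2·153700/785.5) = 19.78 m/s.

v = 19.78 m/s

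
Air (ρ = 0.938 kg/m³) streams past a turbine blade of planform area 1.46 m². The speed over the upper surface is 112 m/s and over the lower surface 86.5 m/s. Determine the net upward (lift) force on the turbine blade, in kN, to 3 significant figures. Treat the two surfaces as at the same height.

F ≈ 3.47 kN

From P + ½ρv² = const at equal height, P_low − P_up = ½ρ(v_up² − v_low²).
ΔP = ½·0.938·(112² − 86.5²) = 2370 Pa.
Lift = ΔP · A = 2370 × 1.46 = 3470 N.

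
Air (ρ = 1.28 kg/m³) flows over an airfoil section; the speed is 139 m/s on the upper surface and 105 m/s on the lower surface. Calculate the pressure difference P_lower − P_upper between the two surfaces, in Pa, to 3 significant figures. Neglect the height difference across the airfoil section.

The pressure is lower where the speed is higher: ΔP = ½ρ(v_up² − v_low²).
ΔP = ½·1.28·(139² − 105²) = 5310 Pa.

ΔP ≈ 5310 Pa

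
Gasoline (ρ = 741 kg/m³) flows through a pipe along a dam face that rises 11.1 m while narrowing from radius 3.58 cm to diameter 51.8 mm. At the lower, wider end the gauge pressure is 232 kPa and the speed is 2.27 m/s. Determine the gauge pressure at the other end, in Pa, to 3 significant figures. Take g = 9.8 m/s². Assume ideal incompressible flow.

The volume flow rate is constant, so v₂ = (A₁/A₂)v₁ = (40.3/21.1)·2.27 = 4.34 m/s.
Energy conservation along the streamline gives P₂ = P₁ − ½ρ(v₂² − v₁²) − ρg(h₂ − h₁).
P₂ = 232000 + ½·741·(2.27² − 4.34²) − 741·9.8·(+11.1) = 232000 + (-5060) − (80600) = 146000 Pa.

P₂ ≈ 146000 Pa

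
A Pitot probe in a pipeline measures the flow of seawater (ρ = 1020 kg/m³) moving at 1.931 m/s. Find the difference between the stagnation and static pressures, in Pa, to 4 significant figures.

At the stagnation point the flow is brought to rest, so Bernoulli gives P_stag − P_static = ½ρv².
ΔP = ½·1020·1.931² = 1902 Pa.

1902 Pa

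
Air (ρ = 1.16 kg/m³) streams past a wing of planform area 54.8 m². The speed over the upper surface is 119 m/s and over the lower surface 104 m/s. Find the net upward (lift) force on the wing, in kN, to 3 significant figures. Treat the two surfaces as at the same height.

With equal heights on the two surfaces, Bernoulli gives P_lower − P_upper = ½ρ(v_upper² − v_lower²).
ΔP = ½·1.16·(119² − 104²) = 1940 Pa.
Lift = ΔP · A = 1940 × 54.8 = 106000 N.

F ≈ 106 kN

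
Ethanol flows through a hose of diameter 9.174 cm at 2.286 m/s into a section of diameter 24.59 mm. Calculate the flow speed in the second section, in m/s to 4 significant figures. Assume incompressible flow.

v₂ ≈ 31.82 m/s

Continuity gives A₁v₁ = A₂v₂, so v₂ = (66.10 cm²)/(4.749 cm²) × 2.286 m/s = 31.82 m/s.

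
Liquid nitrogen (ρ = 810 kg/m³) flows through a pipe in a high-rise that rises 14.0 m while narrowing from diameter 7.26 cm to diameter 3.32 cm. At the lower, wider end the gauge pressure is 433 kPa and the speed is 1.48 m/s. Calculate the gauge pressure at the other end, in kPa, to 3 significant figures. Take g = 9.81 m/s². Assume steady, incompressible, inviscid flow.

Mass conservation (A₁v₁ = A₂v₂) gives v₂ = 1.48 × 41.4/8.66 = 7.08 m/s.
Energy conservation along the streamline gives P₂ = P₁ − ½ρ(v₂² − v₁²) − ρg(h₂ − h₁).
P₂ = 433000 + ½·810·(1.48² − 7.08²) − 810·9.81·(+14.0) = 433000 + (-19400) − (111000) = 302000 Pa.

302 kPa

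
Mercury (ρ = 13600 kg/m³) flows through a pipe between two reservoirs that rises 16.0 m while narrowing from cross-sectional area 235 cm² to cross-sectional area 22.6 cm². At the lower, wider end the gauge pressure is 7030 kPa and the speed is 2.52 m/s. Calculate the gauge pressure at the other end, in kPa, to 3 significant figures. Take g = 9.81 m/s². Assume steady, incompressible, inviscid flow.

P₂ = 269 kPa

Mass conservation (A₁v₁ = A₂v₂) gives v₂ = 2.52 × 235/22.6 = 26.2 m/s.
Bernoulli: P₁ + ½ρv₁² + ρg h₁ = P₂ + ½ρv₂² + ρg h₂, so P₂ = P₁ + ½ρ(v₁² − v₂²) − ρg(h₂ − h₁).
P₂ = 7030000 + ½·13600·(2.52² − 26.2²) − 13600·9.81·(+16.0) = 7030000 + (-4630000) − (2130000) = 269000 Pa.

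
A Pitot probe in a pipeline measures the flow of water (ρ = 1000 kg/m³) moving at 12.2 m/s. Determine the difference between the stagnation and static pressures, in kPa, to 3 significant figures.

74.4 kPa

At the stagnation point the flow is brought to rest, so Bernoulli gives P_stag − P_static = ½ρv².
ΔP = ½·1000·12.2² = 74400 Pa.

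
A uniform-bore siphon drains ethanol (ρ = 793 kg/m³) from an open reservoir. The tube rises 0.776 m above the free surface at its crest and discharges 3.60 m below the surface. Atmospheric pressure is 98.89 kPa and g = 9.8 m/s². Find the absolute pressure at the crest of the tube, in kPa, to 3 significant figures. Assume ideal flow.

P_top ≈ 64.9 kPa

Bernoulli surface→outlet gives ½v² = g·h_out, so v = √(2·9.8·3.60) = 8.40 m/s.
Continuity keeps v the same throughout the tube; from surface to crest, P_atm + 0 = P_top + ½ρv² + ρg·h_top.
P_top = 98890 − ½·793·8.40² − 793·9.8·0.776 = 64900 Pa.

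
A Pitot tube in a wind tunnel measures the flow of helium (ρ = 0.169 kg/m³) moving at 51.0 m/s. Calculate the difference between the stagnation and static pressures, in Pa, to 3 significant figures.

At the stagnation point the flow is brought to rest, so Bernoulli gives P_stag − P_static = ½ρv².
ΔP = ½·0.169·51.0² = 220 Pa.

ΔP = 220 Pa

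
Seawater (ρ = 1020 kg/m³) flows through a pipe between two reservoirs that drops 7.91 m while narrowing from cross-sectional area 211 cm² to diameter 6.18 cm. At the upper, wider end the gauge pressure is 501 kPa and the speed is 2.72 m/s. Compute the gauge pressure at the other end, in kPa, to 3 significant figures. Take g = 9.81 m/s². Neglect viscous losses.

Continuity gives A₁v₁ = A₂v₂, so v₂ = (211 cm²)/(30.0 cm²) × 2.72 m/s = 19.1 m/s.
Bernoulli: P₁ + ½ρv₁² + ρg h₁ = P₂ + ½ρv₂² + ρg h₂, so P₂ = P₁ + ½ρ(v₁² − v₂²) − ρg(h₂ − h₁).
P₂ = 501000 + ½·1020·(2.72² − 19.1²) − 1020·9.81·(−7.91) = 501000 + (-183000) − (-79100) = 397000 Pa.

397 kPa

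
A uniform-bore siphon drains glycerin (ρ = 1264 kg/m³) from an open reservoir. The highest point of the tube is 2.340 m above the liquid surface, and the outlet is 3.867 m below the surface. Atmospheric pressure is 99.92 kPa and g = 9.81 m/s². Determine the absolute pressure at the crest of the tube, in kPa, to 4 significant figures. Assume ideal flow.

The outlet speed comes from Torricelli: v = √(2g·3.867) = 8.710 m/s.
The bore is uniform, so the speed at the crest is the same v. Bernoulli surface→crest: P_atm = P_top + ½ρv² + ρg·h_top.
P_top = 99920 − ½·1264·8.710² − 1264·9.81·2.340 = 22950 Pa.

P_top ≈ 22.95 kPa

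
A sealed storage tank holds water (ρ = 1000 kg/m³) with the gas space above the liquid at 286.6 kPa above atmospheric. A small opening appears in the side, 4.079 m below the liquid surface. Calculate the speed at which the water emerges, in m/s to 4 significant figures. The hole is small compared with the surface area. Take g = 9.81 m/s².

Take point 1 at the surface (v₁ ≈ 0) and point 2 at the hole (at atmospheric pressure). Bernoulli: P₁ + ρg h = P_atm + ½ρv₂².
With P₁ − P_atm = 286600 Pa, v₂ = √(2gh + 2ΔP/ρ) = √(2·9.81·4.079 + 2·286600/1000) = 25.56 m/s.

v ≈ 25.56 m/s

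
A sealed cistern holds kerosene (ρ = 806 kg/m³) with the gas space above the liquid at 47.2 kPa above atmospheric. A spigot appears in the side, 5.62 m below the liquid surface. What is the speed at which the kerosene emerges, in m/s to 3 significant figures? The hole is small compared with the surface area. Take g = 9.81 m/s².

v ≈ 15.1 m/s

Take point 1 at the surface (v₁ ≈ 0) and point 2 at the hole (at atmospheric pressure). Bernoulli: P₁ + ρg h = P_atm + ½ρv₂².
With P₁ − P_atm = 47200 Pa, v₂ = √(2gh + 2ΔP/ρ) = √(2·9.81·5.62 + 2·47200/806) = 15.1 m/s.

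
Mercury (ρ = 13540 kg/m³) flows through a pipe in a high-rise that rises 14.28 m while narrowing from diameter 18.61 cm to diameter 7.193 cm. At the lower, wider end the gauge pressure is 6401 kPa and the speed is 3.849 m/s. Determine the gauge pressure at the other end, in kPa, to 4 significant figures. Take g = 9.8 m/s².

The volume flow rate is constant, so v₂ = (A₁/A₂)v₁ = (272.0/40.64)·3.849 = 25.76 m/s.
Energy conservation along the streamline gives P₂ = P₁ − ½ρ(v₂² − v₁²) − ρg(h₂ − h₁).
P₂ = 6401000 + ½·13540·(3.849² − 25.76²) − 13540·9.8·(+14.28) = 6401000 + (-4394000) − (1895000) = 112500 Pa.

P₂ = 112.5 kPa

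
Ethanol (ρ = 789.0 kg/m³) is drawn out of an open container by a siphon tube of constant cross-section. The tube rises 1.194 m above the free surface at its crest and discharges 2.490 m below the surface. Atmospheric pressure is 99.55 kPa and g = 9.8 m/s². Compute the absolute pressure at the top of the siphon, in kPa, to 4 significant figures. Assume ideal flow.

P_top ≈ 71.06 kPa

From the surface to the outlet (both open to atmosphere, surface at rest): v = √(2g·h_out) = √(2·9.8·2.490) = 6.986 m/s.
The bore is uniform, so the speed at the crest is the same v. Bernoulli surface→crest: P_atm = P_top + ½ρv² + ρg·h_top.
P_top = 99550 − ½·789.0·6.986² − 789.0·9.8·1.194 = 71060 Pa.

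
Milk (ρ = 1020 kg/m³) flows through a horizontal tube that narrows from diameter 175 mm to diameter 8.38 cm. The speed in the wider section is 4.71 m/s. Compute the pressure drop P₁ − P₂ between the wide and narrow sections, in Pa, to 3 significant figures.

Continuity gives A₁v₁ = A₂v₂, so v₂ = (241 cm²)/(55.2 cm²) × 4.71 m/s = 20.5 m/s.
With no height change, Bernoulli's equation is P₁ + ½ρv₁² = P₂ + ½ρv₂².
P₁ − P₂ = ½·1020·(20.5² − 4.71²) = ½·1020·400 = 204000 Pa.

204000 Pa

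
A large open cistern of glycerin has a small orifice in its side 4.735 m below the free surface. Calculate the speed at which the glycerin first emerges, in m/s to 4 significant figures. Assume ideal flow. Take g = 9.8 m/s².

v = 9.634 m/s

Bernoulli from surface to hole (P equal, v_surface ≈ 0): v = √(2gh) = √(2×9.8×4.735) = 9.634 m/s.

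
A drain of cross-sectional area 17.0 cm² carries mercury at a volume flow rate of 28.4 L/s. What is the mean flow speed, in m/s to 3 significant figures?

v = 16.7 m/s

Q = 28.4 L/s = 0.0284 m³/s.
v = Q/A = 0.0284 / 0.00170 = 16.7 m/s.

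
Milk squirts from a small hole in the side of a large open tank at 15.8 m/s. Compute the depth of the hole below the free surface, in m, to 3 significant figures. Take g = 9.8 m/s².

Torricelli: v = √(2gh), so h = v²/(2g).
h = 15.8²/(2·9.8) = 250/19.60 = 12.7 m.

h = 12.7 m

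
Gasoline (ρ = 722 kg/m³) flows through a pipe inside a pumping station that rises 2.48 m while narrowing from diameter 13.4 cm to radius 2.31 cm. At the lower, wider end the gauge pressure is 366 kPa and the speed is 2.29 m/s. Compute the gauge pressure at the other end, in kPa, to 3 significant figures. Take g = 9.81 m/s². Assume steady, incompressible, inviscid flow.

P₂ = 216 kPa

Continuity gives A₁v₁ = A₂v₂, so v₂ = (141 cm²)/(16.8 cm²) × 2.29 m/s = 19.3 m/s.
Applying Bernoulli between the two ends and solving for P₂: P₂ = P₁ + ½ρ(v₁² − v₂²) − ρgΔh.
P₂ = 366000 + ½·722·(2.29² − 19.3²) − 722·9.81·(+2.48) = 366000 + (-132000) − (17600) = 216000 Pa.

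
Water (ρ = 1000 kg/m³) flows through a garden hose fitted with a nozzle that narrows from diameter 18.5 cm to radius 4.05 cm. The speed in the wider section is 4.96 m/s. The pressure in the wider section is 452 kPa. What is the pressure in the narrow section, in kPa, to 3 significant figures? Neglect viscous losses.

The volume flow rate is constant, so v₂ = (A₁/A₂)v₁ = (269/51.5)·4.96 = 25.9 m/s.
Bernoulli (h₁ = h₂): P₁ − P₂ = ½ρ(v₂² − v₁²).
P₂ = P₁ − ½ρ(v₂² − v₁²) = 452000 − ½·1000·(25.9² − 4.96²) = 452000 − 322000 = 130000 Pa.

130 kPa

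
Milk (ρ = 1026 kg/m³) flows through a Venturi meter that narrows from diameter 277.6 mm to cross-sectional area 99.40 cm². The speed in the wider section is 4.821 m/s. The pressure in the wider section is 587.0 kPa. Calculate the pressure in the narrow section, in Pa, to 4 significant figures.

P₂ ≈ 156900 Pa

Mass conservation (A₁v₁ = A₂v₂) gives v₂ = 4.821 × 605.2/99.40 = 29.35 m/s.
The pipe is horizontal, so Bernoulli reduces to P₁ + ½ρv₁² = P₂ + ½ρv₂².
P₂ = P₁ − ½ρ(v₂² − v₁²) = 587000 − ½·1026·(29.35² − 4.821²) = 587000 − 430100 = 156900 Pa.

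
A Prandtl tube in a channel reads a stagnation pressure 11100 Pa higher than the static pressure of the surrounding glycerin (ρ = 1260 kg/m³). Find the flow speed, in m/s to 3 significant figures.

v = 4.20 m/s

Bernoulli between the free stream and the stagnation point: ½ρv² = P_stag − P_static.
v = √(2ΔP/ρ) = √(2·11100/1260) = 4.20 m/s.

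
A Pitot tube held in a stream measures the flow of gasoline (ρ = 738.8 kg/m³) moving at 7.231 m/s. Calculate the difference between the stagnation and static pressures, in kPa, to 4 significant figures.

ΔP ≈ 19.31 kPa

The dynamic pressure equals the rise in static pressure at the stagnation point: ΔP = ½ρv².
ΔP = ½·738.8·7.231² = 19310 Pa.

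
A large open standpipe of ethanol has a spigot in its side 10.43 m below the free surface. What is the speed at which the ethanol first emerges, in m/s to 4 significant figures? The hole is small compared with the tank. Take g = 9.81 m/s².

v ≈ 14.31 m/s

Bernoulli from surface to hole (P equal, v_surface ≈ 0): v = √(2gh) = √(2×9.81×10.43) = 14.31 m/s.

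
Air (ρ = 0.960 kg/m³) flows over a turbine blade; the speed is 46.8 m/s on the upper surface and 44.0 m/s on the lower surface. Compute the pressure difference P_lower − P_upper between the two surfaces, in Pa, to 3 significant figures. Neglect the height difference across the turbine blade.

ΔP = 122 Pa

The pressure is lower where the speed is higher: ΔP = ½ρ(v_up² − v_low²).
ΔP = ½·0.960·(46.8² − 44.0²) = 122 Pa.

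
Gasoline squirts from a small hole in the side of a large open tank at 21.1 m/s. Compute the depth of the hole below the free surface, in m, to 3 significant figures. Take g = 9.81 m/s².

Inverting v = √(2gh) gives h = v² / 2g.
h = 21.1²/(2·9.81) = 445/19.62 = 22.7 m.

h = 22.7 m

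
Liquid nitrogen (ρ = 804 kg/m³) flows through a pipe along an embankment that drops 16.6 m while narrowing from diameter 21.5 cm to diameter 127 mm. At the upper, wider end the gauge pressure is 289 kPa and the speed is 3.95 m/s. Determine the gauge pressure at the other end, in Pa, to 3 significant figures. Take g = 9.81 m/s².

By continuity, v₂ = v₁·A₁/A₂ = 3.95·(363/127) = 11.3 m/s.
Energy conservation along the streamline gives P₂ = P₁ − ½ρ(v₂² − v₁²) − ρg(h₂ − h₁).
P₂ = 289000 + ½·804·(3.95² − 11.3²) − 804·9.81·(−16.6) = 289000 + (-45200) − (-131000) = 375000 Pa.

P₂ ≈ 375000 Pa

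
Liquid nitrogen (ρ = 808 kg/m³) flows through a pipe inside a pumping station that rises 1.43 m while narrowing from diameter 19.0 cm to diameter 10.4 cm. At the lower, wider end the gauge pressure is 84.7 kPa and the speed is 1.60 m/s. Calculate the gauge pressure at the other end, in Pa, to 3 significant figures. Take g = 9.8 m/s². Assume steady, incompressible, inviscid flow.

By continuity, v₂ = v₁·A₁/A₂ = 1.60·(284/84.9) = 5.34 m/s.
Energy conservation along the streamline gives P₂ = P₁ − ½ρ(v₂² − v₁²) − ρg(h₂ − h₁).
P₂ = 84700 + ½·808·(1.60² − 5.34²) − 808·9.8·(+1.43) = 84700 + (-10500) − (11300) = 62900 Pa.

P₂ ≈ 62900 Pa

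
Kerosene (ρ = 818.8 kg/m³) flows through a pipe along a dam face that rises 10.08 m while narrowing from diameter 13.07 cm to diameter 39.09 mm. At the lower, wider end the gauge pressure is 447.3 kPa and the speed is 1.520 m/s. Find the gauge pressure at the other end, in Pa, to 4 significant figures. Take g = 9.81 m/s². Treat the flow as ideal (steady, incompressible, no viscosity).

249100 Pa

Mass conservation (A₁v₁ = A₂v₂) gives v₂ = 1.520 × 134.2/12.00 = 16.99 m/s.
Applying Bernoulli between the two ends and solving for P₂: P₂ = P₁ + ½ρ(v₁² − v₂²) − ρgΔh.
P₂ = 447300 + ½·818.8·(1.520² − 16.99²) − 818.8·9.81·(+10.08) = 447300 + (-117300) − (80970) = 249100 Pa.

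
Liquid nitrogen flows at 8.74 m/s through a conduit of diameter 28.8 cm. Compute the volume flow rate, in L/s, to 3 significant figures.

Q = A·v = 0.0651 m² × 8.74 m/s = 0.569 m³/s.
Converting: 0.569 m³/s × 1000 = 569 L/s.

Q ≈ 569 L/s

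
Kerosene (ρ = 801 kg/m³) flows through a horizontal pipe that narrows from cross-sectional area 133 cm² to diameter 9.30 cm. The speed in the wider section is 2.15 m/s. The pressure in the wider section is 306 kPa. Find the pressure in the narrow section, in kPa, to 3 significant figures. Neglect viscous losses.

P₂ = 301 kPa

By continuity, v₂ = v₁·A₁/A₂ = 2.15·(133/67.9) = 4.21 m/s.
Along the horizontal streamline, P + ½ρv² is constant.
P₂ = P₁ − ½ρ(v₂² − v₁²) = 306000 − ½·801·(4.21² − 2.15²) = 306000 − 5250 = 301000 Pa.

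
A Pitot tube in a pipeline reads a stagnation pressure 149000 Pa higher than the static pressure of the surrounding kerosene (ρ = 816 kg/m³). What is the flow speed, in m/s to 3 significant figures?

v ≈ 19.1 m/s

Bernoulli between the free stream and the stagnation point: ½ρv² = P_stag − P_static.
v = √(2ΔP/ρ) = √(2·149000/816) = 19.1 m/s.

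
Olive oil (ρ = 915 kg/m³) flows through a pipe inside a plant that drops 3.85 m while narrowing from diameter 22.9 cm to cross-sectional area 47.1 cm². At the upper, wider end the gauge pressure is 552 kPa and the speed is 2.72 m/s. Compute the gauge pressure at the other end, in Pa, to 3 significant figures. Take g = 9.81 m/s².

By continuity, v₂ = v₁·A₁/A₂ = 2.72·(412/47.1) = 23.8 m/s.
Bernoulli: P₁ + ½ρv₁² + ρg h₁ = P₂ + ½ρv₂² + ρg h₂, so P₂ = P₁ + ½ρ(v₁² − v₂²) − ρg(h₂ − h₁).
P₂ = 552000 + ½·915·(2.72² − 23.8²) − 915·9.81·(−3.85) = 552000 + (-255000) − (-34600) = 331000 Pa.

P₂ ≈ 331000 Pa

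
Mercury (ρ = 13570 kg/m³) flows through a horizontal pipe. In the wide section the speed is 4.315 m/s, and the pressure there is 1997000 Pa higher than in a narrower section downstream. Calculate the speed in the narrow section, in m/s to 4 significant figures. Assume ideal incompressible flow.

17.69 m/s

With h₁ = h₂, rearranging Bernoulli gives v₂ = √(v₁² + 2ΔP/ρ).
v₂ = √(4.315² + 2·1997000/13570) = √(18.62 + 294.3) = 17.69 m/s.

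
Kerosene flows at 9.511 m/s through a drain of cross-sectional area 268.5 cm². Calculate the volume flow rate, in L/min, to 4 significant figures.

Q = A·v = 0.02685 m² × 9.511 m/s = 0.2554 m³/s.
Converting: 0.2554 m³/s × 60000 = 15320 L/min.

15320 L/min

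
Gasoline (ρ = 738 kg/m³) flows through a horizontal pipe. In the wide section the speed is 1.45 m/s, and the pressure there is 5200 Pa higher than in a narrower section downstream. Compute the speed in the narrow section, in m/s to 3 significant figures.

4.02 m/s

Horizontal Bernoulli: P₁ + ½ρv₁² = P₂ + ½ρv₂², so v₂² = v₁² + 2(P₁ − P₂)/ρ.
v₂ = √(1.45² + 2·5200/738) = √(2.10 + 14.1) = 4.02 m/s.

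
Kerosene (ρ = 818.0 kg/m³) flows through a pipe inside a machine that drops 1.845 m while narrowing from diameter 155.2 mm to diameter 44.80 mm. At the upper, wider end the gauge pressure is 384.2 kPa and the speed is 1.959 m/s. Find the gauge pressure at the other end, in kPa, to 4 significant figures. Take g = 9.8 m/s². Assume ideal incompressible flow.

Mass conservation (A₁v₁ = A₂v₂) gives v₂ = 1.959 × 189.2/15.76 = 23.51 m/s.
Bernoulli: P₁ + ½ρv₁² + ρg h₁ = P₂ + ½ρv₂² + ρg h₂, so P₂ = P₁ + ½ρ(v₁² − v₂²) − ρg(h₂ − h₁).
P₂ = 384200 + ½·818.0·(1.959² − 23.51²) − 818.0·9.8·(−1.845) = 384200 + (-224500) − (-14790) = 174500 Pa.

P₂ ≈ 174.5 kPa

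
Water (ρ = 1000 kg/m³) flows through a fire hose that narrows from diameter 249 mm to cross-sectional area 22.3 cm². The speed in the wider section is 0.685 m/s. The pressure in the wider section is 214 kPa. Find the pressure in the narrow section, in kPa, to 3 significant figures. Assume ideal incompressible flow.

P₂ ≈ 102 kPa

Continuity gives A₁v₁ = A₂v₂, so v₂ = (487 cm²)/(22.3 cm²) × 0.685 m/s = 15.0 m/s.
Along the horizontal streamline, P + ½ρv² is constant.
P₂ = P₁ − ½ρ(v₂² − v₁²) = 214000 − ½·1000·(15.0² − 0.685²) = 214000 − 112000 = 102000 Pa.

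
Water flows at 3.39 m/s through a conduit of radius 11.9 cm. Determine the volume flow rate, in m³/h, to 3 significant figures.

Q = A·v = 0.0445 m² × 3.39 m/s = 0.151 m³/s.
Converting: 0.151 m³/s × 3600 = 543 m³/h.

543 m³/h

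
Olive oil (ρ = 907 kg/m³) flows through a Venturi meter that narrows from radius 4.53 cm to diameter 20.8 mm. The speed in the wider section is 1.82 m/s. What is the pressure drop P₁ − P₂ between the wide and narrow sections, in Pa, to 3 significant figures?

ΔP ≈ 539000 Pa

The volume flow rate is constant, so v₂ = (A₁/A₂)v₁ = (64.5/3.40)·1.82 = 34.5 m/s.
The pipe is horizontal, so Bernoulli reduces to P₁ + ½ρv₁² = P₂ + ½ρv₂².
P₁ − P₂ = ½·907·(34.5² − 1.82²) = ½·907·1190 = 539000 Pa.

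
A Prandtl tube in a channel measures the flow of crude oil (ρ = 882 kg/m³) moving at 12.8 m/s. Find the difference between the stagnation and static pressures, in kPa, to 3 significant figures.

Bernoulli between the free stream and the stagnation point: ½ρv² = P_stag − P_static.
ΔP = ½·882·12.8² = 72300 Pa.

ΔP ≈ 72.3 kPa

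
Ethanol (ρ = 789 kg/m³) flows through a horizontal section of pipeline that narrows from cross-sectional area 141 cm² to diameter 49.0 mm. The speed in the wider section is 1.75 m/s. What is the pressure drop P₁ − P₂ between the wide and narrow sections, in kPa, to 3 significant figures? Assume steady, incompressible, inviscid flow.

The volume flow rate is constant, so v₂ = (A₁/A₂)v₁ = (141/18.9)·1.75 = 13.1 m/s.
The pipe is horizontal, so Bernoulli reduces to P₁ + ½ρv₁² = P₂ + ½ρv₂².
P₁ − P₂ = ½·789·(13.1² − 1.75²) = ½·789·168 = 66300 Pa.

66.3 kPa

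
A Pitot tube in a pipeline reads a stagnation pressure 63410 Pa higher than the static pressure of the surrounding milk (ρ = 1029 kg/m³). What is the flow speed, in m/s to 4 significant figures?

v ≈ 11.10 m/s

The dynamic pressure equals the rise in static pressure at the stagnation point: ΔP = ½ρv².
v = √(2ΔP/ρ) = √(2·63410/1029) = 11.10 m/s.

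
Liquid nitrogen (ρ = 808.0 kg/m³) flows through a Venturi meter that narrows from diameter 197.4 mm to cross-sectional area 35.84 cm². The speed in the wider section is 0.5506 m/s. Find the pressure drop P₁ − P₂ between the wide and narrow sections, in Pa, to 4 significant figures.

Continuity gives A₁v₁ = A₂v₂, so v₂ = (306.0 cm²)/(35.84 cm²) × 0.5506 m/s = 4.702 m/s.
Bernoulli (h₁ = h₂): P₁ − P₂ = ½ρ(v₂² − v₁²).
P₁ − P₂ = ½·808.0·(4.702² − 0.5506²) = ½·808.0·21.80 = 8808 Pa.

ΔP ≈ 8808 Pa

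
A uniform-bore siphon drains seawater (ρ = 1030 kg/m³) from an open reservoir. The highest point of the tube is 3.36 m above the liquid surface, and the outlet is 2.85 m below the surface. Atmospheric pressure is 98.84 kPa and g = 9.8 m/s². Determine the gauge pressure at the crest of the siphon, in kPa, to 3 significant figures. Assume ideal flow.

P_gauge = -62.7 kPa

From the surface to the outlet (both open to atmosphere, surface at rest): v = √(2g·h_out) = √(2·9.8·2.85) = 7.47 m/s.
The bore is uniform, so the speed at the crest is the same v. Bernoulli surface→crest: P_atm = P_top + ½ρv² + ρg·h_top.
P_top = 98840 − ½·1030·7.47² − 1030·9.8·3.36 = 36200 Pa. So P_gauge = P_top − P_atm = -62700 Pa.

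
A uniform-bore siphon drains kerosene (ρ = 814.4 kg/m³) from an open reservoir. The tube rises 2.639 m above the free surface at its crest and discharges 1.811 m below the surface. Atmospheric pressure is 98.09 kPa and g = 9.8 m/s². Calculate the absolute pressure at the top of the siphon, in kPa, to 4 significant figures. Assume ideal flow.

P_top ≈ 62.57 kPa

The outlet speed comes from Torricelli: v = √(2g·1.811) = 5.958 m/s.
With constant cross-section the crest speed equals v; applying Bernoulli from the surface up to the crest, P_top = P_atm − ½ρv² − ρg·h_top.
P_top = 98090 − ½·814.4·5.958² − 814.4·9.8·2.639 = 62570 Pa.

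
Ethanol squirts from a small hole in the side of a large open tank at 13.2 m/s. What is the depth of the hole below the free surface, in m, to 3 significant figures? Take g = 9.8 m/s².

h = 8.89 m

For a small hole in a large open tank, ½v² = gh, giving h = v²/(2g).
h = 13.2²/(2·9.8) = 174/19.60 = 8.89 m.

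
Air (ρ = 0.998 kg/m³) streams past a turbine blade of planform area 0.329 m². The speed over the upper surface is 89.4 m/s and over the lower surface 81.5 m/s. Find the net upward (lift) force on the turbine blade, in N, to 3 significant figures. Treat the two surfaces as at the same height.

F = 222 N

From P + ½ρv² = const at equal height, P_low − P_up = ½ρ(v_up² − v_low²).
ΔP = ½·0.998·(89.4² − 81.5²) = 674 Pa.
Lift = ΔP · A = 674 × 0.329 = 222 N.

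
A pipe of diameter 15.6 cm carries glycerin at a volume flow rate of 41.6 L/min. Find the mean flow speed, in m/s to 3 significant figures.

v = 0.0363 m/s

Q = 41.6 L/min = 0.000693 m³/s.
v = Q/A = 0.000693 / 0.0191 = 0.0363 m/s.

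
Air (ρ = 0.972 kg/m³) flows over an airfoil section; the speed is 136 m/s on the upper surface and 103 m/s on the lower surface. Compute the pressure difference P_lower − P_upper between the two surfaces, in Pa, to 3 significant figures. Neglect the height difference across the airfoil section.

3830 Pa

With negligible Δh, P + ½ρv² is constant, so P_low − P_up = ½ρ(v_up² − v_low²).
ΔP = ½·0.972·(136² − 103²) = 3830 Pa.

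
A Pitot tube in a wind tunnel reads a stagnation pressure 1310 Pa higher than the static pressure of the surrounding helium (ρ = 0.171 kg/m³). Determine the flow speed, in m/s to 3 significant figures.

v = 124 m/s

At the stagnation point the flow is brought to rest, so Bernoulli gives P_stag − P_static = ½ρv².
v = √(2ΔP/ρ) = √(2·1310/0.171) = 124 m/s.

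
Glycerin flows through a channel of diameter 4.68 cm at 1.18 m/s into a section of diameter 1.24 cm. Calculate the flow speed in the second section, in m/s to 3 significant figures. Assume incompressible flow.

v₂ ≈ 16.8 m/s

Mass conservation (A₁v₁ = A₂v₂) gives v₂ = 1.18 × 17.2/1.21 = 16.8 m/s.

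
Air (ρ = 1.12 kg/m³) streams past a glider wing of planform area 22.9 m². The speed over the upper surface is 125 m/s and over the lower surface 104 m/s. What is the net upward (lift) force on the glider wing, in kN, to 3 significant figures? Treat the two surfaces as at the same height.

F ≈ 61.7 kN

From P + ½ρv² = const at equal height, P_low − P_up = ½ρ(v_up² − v_low²).
ΔP = ½·1.12·(125² − 104²) = 2690 Pa.
Lift = ΔP · A = 2690 × 22.9 = 61700 N.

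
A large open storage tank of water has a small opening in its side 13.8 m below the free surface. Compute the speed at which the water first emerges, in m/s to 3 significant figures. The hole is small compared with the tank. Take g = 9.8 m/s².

v = 16.4 m/s

Torricelli's result v = √(2gh) gives v = √(2·9.8·13.8) = 16.4 m/s.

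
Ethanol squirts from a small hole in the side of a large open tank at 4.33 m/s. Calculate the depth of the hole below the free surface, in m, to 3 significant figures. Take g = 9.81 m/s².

h ≈ 0.956 m

Inverting v = √(2gh) gives h = v² / 2g.
h = 4.33²/(2·9.81) = 18.7/19.62 = 0.956 m.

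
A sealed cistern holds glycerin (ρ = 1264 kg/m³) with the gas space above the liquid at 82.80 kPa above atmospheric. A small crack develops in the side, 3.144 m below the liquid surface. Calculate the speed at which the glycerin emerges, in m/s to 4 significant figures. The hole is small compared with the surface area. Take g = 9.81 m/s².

v ≈ 13.88 m/s

Take point 1 at the surface (v₁ ≈ 0) and point 2 at the hole (at atmospheric pressure). Bernoulli: P₁ + ρg h = P_atm + ½ρv₂².
With P₁ − P_atm = 82800 Pa, v₂ = √(2gh + 2ΔP/ρ) = √(2·9.81·3.144 + 2·82800/1264) = 13.88 m/s.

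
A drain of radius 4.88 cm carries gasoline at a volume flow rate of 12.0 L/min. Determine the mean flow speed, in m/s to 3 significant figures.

Q = 12.0 L/min = 0.000200 m³/s.
v = Q/A = 0.000200 / 0.00748 = 0.0267 m/s.

v = 0.0267 m/s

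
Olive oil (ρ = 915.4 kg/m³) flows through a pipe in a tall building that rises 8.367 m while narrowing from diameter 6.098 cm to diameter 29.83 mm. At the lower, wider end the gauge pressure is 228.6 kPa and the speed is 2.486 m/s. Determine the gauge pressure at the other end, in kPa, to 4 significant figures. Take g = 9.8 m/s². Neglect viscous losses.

By continuity, v₂ = v₁·A₁/A₂ = 2.486·(29.21/6.989) = 10.39 m/s.
Applying Bernoulli between the two ends and solving for P₂: P₂ = P₁ + ½ρ(v₁² − v₂²) − ρgΔh.
P₂ = 228600 + ½·915.4·(2.486² − 10.39²) − 915.4·9.8·(+8.367) = 228600 + (-46570) − (75060) = 107000 Pa.

P₂ ≈ 107.0 kPa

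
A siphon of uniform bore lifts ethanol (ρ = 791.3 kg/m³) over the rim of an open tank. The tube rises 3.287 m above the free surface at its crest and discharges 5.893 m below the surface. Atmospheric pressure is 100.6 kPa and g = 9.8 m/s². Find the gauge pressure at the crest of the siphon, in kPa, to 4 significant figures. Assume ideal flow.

From the surface to the outlet (both open to atmosphere, surface at rest): v = √(2g·h_out) = √(2·9.8·5.893) = 10.75 m/s.
With constant cross-section the crest speed equals v; applying Bernoulli from the surface up to the crest, P_top = P_atm − ½ρv² − ρg·h_top.
P_top = 100600 − ½·791.3·10.75² − 791.3·9.8·3.287 = 29410 Pa. So P_gauge = P_top − P_atm = -71190 Pa.

P_gauge ≈ -71.19 kPa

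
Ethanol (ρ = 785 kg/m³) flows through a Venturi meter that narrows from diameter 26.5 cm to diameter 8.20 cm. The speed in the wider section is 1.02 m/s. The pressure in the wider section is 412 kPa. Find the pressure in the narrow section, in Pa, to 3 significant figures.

P₂ ≈ 368000 Pa

The volume flow rate is constant, so v₂ = (A₁/A₂)v₁ = (552/52.8)·1.02 = 10.7 m/s.
Bernoulli (h₁ = h₂): P₁ − P₂ = ½ρ(v₂² − v₁²).
P₂ = P₁ − ½ρ(v₂² − v₁²) = 412000 − ½·785·(10.7² − 1.02²) = 412000 − 44100 = 368000 Pa.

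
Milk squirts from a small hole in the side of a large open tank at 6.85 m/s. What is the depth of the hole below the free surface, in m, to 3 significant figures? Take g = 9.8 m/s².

h ≈ 2.39 m

Torricelli: v = √(2gh), so h = v²/(2g).
h = 6.85²/(2·9.8) = 46.9/19.60 = 2.39 m.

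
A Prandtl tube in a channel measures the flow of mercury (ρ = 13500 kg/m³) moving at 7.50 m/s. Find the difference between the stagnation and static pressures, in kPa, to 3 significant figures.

ΔP ≈ 380 kPa

Bernoulli between the free stream and the stagnation point: ½ρv² = P_stag − P_static.
ΔP = ½·13500·7.50² = 380000 Pa.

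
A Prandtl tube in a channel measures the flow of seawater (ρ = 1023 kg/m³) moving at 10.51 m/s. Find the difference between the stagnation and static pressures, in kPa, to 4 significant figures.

At the stagnation point the flow is brought to rest, so Bernoulli gives P_stag − P_static = ½ρv².
ΔP = ½·1023·10.51² = 56500 Pa.

ΔP = 56.50 kPa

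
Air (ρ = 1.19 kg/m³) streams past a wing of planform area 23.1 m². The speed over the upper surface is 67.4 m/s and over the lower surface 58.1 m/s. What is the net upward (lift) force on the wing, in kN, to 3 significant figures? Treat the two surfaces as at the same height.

16.0 kN

The faster flow above has the lower pressure; Bernoulli (same height) gives ΔP = ½ρ(v_up² − v_low²).
ΔP = ½·1.19·(67.4² − 58.1²) = 694 Pa.
Lift = ΔP · A = 694 × 23.1 = 16000 N.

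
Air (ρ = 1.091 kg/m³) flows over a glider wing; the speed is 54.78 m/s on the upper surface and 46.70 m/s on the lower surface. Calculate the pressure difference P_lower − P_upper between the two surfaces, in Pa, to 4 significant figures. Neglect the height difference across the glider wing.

With negligible Δh, P + ½ρv² is constant, so P_low − P_up = ½ρ(v_up² − v_low²).
ΔP = ½·1.091·(54.78² − 46.70²) = 447.3 Pa.

ΔP ≈ 447.3 Pa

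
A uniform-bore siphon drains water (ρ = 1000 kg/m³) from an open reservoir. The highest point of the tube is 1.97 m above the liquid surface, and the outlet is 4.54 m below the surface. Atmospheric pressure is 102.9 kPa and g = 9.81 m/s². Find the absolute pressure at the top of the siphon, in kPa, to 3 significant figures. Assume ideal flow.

P_top ≈ 39.0 kPa

The outlet speed comes from Torricelli: v = √(2g·4.54) = 9.44 m/s.
The bore is uniform, so the speed at the crest is the same v. Bernoulli surface→crest: P_atm = P_top + ½ρv² + ρg·h_top.
P_top = 102900 − ½·1000·9.44² − 1000·9.81·1.97 = 39000 Pa.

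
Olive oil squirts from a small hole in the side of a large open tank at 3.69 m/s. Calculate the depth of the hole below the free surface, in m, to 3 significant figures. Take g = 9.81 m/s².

h = 0.694 m

Torricelli: v = √(2gh), so h = v²/(2g).
h = 3.69²/(2·9.81) = 13.6/19.62 = 0.694 m.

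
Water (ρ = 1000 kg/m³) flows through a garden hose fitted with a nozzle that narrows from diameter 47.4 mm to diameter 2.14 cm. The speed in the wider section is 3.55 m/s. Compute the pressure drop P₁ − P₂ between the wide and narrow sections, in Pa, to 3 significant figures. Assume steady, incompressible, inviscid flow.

The volume flow rate is constant, so v₂ = (A₁/A₂)v₁ = (17.6/3.60)·3.55 = 17.4 m/s.
Along the horizontal streamline, P + ½ρv² is constant.
P₁ − P₂ = ½·1000·(17.4² − 3.55²) = ½·1000·291 = 145000 Pa.

145000 Pa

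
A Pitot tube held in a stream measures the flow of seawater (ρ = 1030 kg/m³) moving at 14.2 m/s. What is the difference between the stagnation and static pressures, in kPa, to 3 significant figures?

ΔP = 104 kPa

The dynamic pressure equals the rise in static pressure at the stagnation point: ΔP = ½ρv².
ΔP = ½·1030·14.2² = 104000 Pa.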